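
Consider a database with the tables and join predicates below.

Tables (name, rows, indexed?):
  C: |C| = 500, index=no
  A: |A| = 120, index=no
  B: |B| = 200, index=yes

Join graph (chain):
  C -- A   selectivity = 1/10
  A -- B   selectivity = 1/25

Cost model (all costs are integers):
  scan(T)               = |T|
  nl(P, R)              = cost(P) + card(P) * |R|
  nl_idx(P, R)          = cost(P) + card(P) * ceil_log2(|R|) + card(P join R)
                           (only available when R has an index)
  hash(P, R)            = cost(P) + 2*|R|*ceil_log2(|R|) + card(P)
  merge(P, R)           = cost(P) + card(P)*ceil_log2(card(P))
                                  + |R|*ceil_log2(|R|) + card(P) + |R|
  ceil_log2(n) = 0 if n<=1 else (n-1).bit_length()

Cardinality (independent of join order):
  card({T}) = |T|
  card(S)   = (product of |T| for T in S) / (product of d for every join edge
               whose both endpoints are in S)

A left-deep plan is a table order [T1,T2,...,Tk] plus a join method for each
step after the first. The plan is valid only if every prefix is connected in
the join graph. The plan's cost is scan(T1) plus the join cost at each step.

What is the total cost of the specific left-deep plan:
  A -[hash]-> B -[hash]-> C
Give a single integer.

step 1: scan A: cost=120, card=120
step 2: join B via hash
    card(P join B) = 120*200/(25) = 960
    cost = 120 + 2*200*8 + 120 = 3440
step 3: join C via hash
    card(P join C) = 960*500/(10) = 48000
    cost = 3440 + 2*500*9 + 960 = 13400

13400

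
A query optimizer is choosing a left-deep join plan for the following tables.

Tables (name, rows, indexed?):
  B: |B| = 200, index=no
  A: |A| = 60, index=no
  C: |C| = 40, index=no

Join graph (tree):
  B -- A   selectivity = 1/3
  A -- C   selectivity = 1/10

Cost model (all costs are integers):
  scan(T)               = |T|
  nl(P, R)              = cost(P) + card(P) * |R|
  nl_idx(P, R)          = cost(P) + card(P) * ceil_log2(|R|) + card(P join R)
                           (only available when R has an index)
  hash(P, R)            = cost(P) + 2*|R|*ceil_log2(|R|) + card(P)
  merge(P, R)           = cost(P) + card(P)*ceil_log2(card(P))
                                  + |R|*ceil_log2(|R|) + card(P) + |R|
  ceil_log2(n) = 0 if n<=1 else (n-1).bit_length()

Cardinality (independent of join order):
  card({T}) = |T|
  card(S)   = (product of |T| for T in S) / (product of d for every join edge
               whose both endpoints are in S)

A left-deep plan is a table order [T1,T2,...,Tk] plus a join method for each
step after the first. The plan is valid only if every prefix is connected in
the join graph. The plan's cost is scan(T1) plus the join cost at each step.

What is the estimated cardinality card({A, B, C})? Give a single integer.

Tables in S: A(60), B(200), C(40)
Edges inside S: B-A(d=3), A-C(d=10)
numerator = 60 * 200 * 40 = 480000
denominator = 3 * 10 = 30
card(S) = 480000 / 30 = 16000

16000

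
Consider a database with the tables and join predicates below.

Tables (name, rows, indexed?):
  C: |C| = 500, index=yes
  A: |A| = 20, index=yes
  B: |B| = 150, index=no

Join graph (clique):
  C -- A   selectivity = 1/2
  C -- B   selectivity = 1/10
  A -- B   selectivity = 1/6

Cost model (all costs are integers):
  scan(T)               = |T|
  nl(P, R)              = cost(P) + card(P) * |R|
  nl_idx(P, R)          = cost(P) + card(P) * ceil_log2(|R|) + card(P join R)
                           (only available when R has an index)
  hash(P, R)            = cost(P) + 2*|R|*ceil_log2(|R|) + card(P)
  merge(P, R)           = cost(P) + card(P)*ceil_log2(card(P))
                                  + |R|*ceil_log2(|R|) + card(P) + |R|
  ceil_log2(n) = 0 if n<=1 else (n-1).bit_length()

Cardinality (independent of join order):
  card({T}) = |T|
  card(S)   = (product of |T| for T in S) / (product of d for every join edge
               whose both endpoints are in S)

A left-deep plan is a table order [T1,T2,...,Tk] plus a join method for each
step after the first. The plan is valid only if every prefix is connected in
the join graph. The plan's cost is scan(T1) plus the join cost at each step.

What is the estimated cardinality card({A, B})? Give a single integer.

Tables in S: A(20), B(150)
Edges inside S: A-B(d=6)
numerator = 20 * 150 = 3000
denominator = 6 = 6
card(S) = 3000 / 6 = 500

500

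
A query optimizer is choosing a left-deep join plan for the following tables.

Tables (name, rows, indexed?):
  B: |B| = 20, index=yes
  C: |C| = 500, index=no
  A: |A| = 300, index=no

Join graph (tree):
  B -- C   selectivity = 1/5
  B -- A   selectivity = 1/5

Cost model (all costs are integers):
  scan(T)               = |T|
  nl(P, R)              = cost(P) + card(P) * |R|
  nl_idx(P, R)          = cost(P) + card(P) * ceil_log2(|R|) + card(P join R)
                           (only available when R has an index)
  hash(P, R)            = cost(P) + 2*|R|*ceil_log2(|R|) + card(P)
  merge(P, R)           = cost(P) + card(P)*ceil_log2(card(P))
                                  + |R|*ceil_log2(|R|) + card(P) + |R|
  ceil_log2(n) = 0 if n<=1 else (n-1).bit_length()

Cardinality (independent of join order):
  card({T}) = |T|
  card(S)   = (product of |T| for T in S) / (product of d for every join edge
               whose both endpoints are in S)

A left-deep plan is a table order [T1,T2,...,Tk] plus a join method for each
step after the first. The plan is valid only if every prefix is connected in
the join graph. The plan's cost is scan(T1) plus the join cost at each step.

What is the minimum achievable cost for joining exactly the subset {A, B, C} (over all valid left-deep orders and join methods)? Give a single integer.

Selinger DP over subsets of {A,B,C}:
  {B}: scan cost=20, card=20
  {C}: scan cost=500, card=500
  {A}: scan cost=300, card=300
  {BC}: card=2000; try (B,hash)→1200, (B,nl_idx)→5000, (C,merge)→5140, (B,merge)→5620, (C,hash)→9040, (C,nl)→10020 …(+1); best=1200 via (B,hash)
  {AB}: card=1200; try (B,hash)→800, (B,nl_idx)→3000, (A,merge)→3140, (B,merge)→3420, (A,hash)→5440, (A,nl)→6020 …(+1); best=800 via (B,hash)
  {ABC}: card=120000; try (A,hash)→8600, (C,hash)→11000, (C,merge)→20200, (A,merge)→28200, (C,nl)→600800, (A,nl)→601200; best=8600 via (A,hash)

8600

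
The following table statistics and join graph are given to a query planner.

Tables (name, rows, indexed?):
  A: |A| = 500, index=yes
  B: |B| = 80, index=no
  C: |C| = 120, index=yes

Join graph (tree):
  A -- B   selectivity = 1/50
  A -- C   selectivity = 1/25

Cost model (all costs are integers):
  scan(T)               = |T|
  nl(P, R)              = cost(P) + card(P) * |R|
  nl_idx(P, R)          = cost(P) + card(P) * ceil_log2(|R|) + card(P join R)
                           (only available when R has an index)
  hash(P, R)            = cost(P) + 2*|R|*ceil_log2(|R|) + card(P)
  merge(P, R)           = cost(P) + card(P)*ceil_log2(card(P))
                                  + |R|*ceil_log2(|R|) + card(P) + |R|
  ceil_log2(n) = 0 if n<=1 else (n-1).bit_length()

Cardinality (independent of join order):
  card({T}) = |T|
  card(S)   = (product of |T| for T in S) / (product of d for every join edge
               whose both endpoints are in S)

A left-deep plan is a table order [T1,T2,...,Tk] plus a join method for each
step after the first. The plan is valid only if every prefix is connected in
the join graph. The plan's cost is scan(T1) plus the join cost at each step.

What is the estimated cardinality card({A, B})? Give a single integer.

Tables in S: A(500), B(80)
Edges inside S: A-B(d=50)
numerator = 500 * 80 = 40000
denominator = 50 = 50
card(S) = 40000 / 50 = 800

800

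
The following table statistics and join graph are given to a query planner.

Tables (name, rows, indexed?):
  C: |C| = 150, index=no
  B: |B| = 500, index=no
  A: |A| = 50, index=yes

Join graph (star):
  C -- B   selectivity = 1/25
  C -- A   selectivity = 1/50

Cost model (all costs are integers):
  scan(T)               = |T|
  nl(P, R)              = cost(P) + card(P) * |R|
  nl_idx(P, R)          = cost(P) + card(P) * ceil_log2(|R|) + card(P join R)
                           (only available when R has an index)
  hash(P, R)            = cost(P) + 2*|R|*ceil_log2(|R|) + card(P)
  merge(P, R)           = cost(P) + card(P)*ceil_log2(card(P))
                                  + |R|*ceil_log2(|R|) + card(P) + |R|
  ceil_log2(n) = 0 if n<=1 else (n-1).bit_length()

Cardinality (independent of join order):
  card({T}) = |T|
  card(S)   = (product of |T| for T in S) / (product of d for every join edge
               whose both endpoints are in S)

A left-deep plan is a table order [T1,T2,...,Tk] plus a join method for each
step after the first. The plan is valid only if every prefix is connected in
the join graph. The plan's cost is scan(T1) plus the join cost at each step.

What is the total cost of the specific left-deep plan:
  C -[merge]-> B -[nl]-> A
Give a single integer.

step 1: scan C: cost=150, card=150
step 2: join B via merge
    card(P join B) = 150*500/(25) = 3000
    cost = 150 + 150*8 + 500*9 + 150 + 500 = 6500
step 3: join A via nl
    card(P join A) = 3000*50/(50) = 3000
    cost = 6500 + 3000*50 = 156500

156500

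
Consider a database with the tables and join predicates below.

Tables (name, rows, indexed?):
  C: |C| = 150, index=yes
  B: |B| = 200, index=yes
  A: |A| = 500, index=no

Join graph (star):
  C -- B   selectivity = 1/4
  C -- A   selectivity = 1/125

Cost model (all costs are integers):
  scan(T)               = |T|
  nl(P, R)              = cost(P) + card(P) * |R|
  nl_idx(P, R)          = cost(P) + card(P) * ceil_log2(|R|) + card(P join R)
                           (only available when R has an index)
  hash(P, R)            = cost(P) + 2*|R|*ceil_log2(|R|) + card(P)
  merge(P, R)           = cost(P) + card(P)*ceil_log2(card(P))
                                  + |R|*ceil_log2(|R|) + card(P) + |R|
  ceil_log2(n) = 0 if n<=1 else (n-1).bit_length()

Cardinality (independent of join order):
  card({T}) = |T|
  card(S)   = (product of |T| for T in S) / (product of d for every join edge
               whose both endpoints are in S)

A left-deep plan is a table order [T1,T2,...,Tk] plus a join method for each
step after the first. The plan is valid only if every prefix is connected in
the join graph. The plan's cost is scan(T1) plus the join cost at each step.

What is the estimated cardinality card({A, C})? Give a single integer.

600

Tables in S: A(500), C(150)
Edges inside S: C-A(d=125)
numerator = 500 * 150 = 75000
denominator = 125 = 125
card(S) = 75000 / 125 = 600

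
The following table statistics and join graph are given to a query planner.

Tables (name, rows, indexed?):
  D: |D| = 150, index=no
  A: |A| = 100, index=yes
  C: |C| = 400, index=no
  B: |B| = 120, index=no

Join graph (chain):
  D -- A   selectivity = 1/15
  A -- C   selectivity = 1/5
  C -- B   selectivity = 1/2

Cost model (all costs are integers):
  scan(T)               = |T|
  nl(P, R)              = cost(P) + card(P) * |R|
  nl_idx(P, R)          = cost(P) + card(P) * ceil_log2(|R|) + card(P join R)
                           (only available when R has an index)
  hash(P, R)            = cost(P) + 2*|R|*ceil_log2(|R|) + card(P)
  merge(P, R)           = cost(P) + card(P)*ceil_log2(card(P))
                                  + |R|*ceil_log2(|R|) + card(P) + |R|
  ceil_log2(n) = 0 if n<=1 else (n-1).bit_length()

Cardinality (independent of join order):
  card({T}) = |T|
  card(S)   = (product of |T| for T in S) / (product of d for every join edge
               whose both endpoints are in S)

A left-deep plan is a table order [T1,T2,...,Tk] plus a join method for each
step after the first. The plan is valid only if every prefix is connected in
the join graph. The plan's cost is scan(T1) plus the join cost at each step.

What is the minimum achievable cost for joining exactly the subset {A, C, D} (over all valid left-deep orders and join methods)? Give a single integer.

9900

Selinger DP over subsets of {A,C,D}:
  {D}: scan cost=150, card=150
  {A}: scan cost=100, card=100
  {C}: scan cost=400, card=400
  {AD}: card=1000; try (A,hash)→1700, (A,nl_idx)→2200, (D,merge)→2250, (A,merge)→2300, (D,hash)→2600, (D,nl)→15100 …(+1); best=1700 via (A,hash)
  {AC}: card=8000; try (A,hash)→2200, (C,merge)→4900, (A,merge)→5200, (C,hash)→7400, (A,nl_idx)→11200, (C,nl)→40100 …(+1); best=2200 via (A,hash)
  {ACD}: card=80000; try (C,hash)→9900, (D,hash)→12600, (C,merge)→16700, (D,merge)→115550, (C,nl)→401700, (D,nl)→1202200; best=9900 via (C,hash)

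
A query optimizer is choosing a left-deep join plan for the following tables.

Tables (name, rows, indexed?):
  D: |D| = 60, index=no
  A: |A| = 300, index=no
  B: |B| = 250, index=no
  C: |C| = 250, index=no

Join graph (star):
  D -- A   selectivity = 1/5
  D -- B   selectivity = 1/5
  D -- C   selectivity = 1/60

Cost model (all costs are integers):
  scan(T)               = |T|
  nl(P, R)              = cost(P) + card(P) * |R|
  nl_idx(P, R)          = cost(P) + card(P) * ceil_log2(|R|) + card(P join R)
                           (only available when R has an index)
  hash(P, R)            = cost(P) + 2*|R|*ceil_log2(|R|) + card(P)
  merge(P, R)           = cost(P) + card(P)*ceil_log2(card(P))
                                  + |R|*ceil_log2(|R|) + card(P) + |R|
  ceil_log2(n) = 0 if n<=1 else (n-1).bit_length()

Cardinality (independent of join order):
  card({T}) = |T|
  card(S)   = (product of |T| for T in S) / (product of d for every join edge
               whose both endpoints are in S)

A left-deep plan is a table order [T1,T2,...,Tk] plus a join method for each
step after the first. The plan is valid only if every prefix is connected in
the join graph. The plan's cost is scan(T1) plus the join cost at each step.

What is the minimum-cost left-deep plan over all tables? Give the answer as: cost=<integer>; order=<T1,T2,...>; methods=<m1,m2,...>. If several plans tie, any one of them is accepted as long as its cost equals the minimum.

cost=23370; order=C,D,B,A; methods=hash,hash,hash

Selinger DP (subsets sized 1..n):
  {D}: scan cost=60, card=60
  {A}: scan cost=300, card=300
  {B}: scan cost=250, card=250
  {C}: scan cost=250, card=250
  {AD}: card=3600; try (D,hash)→1320, (A,merge)→3480, (D,merge)→3720, (A,hash)→5520, (A,nl)→18060, (D,nl)→18300; best=1320 via (D,hash)
  {BD}: card=3000; try (D,hash)→1220, (B,merge)→2730, (D,merge)→2920, (B,hash)→4120, (B,nl)→15060, (D,nl)→15250; best=1220 via (D,hash)
  {CD}: card=250; try (D,hash)→1220, (C,merge)→2730, (D,merge)→2920, (C,hash)→4120, (C,nl)→15060, (D,nl)→15250; best=1220 via (D,hash)
  {ABD}: card=180000; try (B,hash)→8920, (A,hash)→9620, (A,merge)→43220, (B,merge)→50370, (A,nl)→901220, (B,nl)→901320; best=8920 via (B,hash)
  {ACD}: card=15000; try (A,merge)→6470, (A,hash)→6870, (C,hash)→8920, (C,merge)→50370, (A,nl)→76220, (C,nl)→901320; best=6470 via (A,merge)
  {BCD}: card=12500; try (B,hash)→5470, (B,merge)→5720, (C,hash)→8220, (C,merge)→42470, (B,nl)→63720, (C,nl)→751220; best=5470 via (B,hash)
  {ABCD}: card=750000; try (A,hash)→23370, (B,hash)→25470, (C,hash)→192920, (A,merge)→195970, (B,merge)→233720, (C,merge)→3431170 …(+3); best=23370 via (A,hash)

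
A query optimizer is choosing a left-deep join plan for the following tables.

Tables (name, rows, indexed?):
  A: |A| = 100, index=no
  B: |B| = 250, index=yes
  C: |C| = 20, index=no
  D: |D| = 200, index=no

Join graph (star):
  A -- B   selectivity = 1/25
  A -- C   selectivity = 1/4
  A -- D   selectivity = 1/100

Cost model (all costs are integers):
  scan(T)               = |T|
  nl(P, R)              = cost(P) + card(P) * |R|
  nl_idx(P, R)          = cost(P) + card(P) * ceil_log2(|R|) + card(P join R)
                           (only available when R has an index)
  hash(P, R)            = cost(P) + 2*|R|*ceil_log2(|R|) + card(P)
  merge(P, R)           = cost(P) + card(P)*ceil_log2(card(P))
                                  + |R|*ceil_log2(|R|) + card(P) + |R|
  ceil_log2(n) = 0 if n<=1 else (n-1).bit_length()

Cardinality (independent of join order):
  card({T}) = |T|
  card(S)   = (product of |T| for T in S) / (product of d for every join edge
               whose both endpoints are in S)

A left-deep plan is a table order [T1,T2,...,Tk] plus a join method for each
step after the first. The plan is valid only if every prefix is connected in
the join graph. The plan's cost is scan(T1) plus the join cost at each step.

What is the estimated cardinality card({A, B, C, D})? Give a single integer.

10000

Tables in S: A(100), B(250), C(20), D(200)
Edges inside S: A-B(d=25), A-C(d=4), A-D(d=100)
numerator = 100 * 250 * 20 * 200 = 100000000
denominator = 25 * 4 * 100 = 10000
card(S) = 100000000 / 10000 = 10000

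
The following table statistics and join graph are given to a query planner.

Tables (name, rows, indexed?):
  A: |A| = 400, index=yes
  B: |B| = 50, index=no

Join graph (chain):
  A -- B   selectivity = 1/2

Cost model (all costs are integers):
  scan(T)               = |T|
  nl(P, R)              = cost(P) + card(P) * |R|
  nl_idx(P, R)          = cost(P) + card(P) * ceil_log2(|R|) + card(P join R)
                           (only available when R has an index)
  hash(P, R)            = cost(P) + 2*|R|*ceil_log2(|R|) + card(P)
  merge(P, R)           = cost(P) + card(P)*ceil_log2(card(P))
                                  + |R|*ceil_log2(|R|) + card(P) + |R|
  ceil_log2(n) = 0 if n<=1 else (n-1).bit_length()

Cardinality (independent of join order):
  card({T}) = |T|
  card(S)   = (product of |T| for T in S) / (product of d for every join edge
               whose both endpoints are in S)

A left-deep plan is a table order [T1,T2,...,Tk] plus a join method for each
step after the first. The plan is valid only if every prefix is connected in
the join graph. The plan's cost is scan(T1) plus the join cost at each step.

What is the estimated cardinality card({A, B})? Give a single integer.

Tables in S: A(400), B(50)
Edges inside S: A-B(d=2)
numerator = 400 * 50 = 20000
denominator = 2 = 2
card(S) = 20000 / 2 = 10000

10000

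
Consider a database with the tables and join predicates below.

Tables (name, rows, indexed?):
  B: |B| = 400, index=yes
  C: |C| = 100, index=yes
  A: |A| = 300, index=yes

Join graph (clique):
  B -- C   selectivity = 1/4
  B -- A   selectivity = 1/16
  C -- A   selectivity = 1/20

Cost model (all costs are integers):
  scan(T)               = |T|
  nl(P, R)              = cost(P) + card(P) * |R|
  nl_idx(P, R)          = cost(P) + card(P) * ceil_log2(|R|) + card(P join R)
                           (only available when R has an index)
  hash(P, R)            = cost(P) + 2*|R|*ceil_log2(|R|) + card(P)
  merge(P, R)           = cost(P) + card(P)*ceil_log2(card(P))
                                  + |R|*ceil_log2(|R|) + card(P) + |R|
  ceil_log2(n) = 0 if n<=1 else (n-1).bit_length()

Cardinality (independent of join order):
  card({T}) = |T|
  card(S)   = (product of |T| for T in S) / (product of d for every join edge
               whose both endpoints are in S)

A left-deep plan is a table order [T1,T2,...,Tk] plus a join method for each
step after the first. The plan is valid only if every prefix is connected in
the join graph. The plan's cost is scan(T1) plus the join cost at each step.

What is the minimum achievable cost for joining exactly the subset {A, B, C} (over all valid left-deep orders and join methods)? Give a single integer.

Selinger DP over subsets of {A,B,C}:
  {B}: scan cost=400, card=400
  {C}: scan cost=100, card=100
  {A}: scan cost=300, card=300
  {BC}: card=10000; try (C,hash)→2200, (B,merge)→4900, (C,merge)→5200, (B,hash)→7400, (B,nl_idx)→11000, (C,nl_idx)→13200 …(+2); best=2200 via (C,hash)
  {AB}: card=7500; try (A,hash)→6200, (B,merge)→7300, (A,merge)→7400, (B,hash)→7800, (B,nl_idx)→10500, (A,nl_idx)→11500 …(+2); best=6200 via (A,hash)
  {AC}: card=1500; try (C,hash)→2000, (A,nl_idx)→2500, (C,nl_idx)→3900, (A,merge)→3900, (C,merge)→4100, (A,hash)→5600 …(+2); best=2000 via (C,hash)
  {ABC}: card=9375; try (B,hash)→10700, (C,hash)→15100, (A,hash)→17600, (B,merge)→24000, (B,nl_idx)→24875, (C,nl_idx)→68075 …(+6); best=10700 via (B,hash)

10700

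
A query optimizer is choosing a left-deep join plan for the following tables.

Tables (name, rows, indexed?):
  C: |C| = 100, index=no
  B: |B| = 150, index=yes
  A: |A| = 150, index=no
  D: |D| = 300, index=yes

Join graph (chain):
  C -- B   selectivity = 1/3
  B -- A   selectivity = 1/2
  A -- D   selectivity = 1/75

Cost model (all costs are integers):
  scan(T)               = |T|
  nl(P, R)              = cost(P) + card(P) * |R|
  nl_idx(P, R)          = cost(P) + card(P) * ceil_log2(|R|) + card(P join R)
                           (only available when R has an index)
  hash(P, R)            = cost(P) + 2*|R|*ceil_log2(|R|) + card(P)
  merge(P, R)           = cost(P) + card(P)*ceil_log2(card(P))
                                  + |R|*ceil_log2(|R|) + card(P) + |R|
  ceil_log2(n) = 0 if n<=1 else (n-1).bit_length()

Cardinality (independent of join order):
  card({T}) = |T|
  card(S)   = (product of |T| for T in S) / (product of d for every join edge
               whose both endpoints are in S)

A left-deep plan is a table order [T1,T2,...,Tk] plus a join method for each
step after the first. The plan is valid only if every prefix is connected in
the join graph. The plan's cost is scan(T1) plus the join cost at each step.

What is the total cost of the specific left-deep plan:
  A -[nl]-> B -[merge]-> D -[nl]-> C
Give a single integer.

4694400

step 1: scan A: cost=150, card=150
step 2: join B via nl
    card(P join B) = 150*150/(2) = 11250
    cost = 150 + 150*150 = 22650
step 3: join D via merge
    card(P join D) = 11250*300/(75) = 45000
    cost = 22650 + 11250*14 + 300*9 + 11250 + 300 = 194400
step 4: join C via nl
    card(P join C) = 45000*100/(3) = 1500000
    cost = 194400 + 45000*100 = 4694400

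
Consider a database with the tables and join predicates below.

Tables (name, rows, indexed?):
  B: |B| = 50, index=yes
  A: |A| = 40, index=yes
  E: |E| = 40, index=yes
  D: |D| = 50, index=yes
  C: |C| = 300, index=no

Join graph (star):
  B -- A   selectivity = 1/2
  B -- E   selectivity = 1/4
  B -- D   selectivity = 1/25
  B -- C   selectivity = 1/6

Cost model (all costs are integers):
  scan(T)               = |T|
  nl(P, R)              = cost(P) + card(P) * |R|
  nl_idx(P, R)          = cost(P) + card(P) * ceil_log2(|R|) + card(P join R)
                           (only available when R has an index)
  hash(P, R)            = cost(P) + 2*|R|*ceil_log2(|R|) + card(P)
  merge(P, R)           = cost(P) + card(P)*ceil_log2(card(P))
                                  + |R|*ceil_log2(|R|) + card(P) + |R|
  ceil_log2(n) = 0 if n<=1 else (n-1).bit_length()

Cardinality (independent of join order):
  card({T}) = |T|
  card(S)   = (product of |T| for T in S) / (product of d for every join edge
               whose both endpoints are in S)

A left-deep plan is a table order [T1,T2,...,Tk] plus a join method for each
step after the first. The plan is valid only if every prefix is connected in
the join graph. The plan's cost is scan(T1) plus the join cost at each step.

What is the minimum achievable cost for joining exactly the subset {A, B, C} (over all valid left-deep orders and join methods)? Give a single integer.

Selinger DP over subsets of {A,B,C}:
  {B}: scan cost=50, card=50
  {A}: scan cost=40, card=40
  {C}: scan cost=300, card=300
  {AB}: card=1000; try (A,hash)→580, (B,merge)→670, (B,hash)→680, (A,merge)→680, (B,nl_idx)→1280, (A,nl_idx)→1350 …(+2); best=580 via (A,hash)
  {BC}: card=2500; try (B,hash)→1200, (C,merge)→3400, (B,merge)→3650, (B,nl_idx)→4600, (C,hash)→5500, (C,nl)→15050 …(+1); best=1200 via (B,hash)
  {ABC}: card=50000; try (A,hash)→4180, (C,hash)→6980, (C,merge)→14580, (A,merge)→33980, (A,nl_idx)→66200, (A,nl)→101200 …(+1); best=4180 via (A,hash)

4180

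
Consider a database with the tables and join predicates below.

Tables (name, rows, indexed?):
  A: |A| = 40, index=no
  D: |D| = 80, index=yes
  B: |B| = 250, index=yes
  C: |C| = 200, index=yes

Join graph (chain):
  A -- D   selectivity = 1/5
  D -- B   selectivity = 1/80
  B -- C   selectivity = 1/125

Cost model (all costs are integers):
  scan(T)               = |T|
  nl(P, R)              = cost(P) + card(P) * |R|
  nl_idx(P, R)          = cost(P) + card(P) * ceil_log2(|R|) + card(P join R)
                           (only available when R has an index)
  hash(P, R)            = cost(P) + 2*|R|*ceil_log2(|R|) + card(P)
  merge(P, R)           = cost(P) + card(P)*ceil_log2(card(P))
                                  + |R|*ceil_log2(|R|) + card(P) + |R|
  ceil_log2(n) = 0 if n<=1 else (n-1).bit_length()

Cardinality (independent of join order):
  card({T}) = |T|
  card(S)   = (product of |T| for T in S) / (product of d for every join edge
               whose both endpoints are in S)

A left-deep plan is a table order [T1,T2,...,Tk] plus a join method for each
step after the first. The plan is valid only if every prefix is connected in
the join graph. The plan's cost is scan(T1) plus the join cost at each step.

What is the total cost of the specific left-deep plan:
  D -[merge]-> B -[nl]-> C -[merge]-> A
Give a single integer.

step 1: scan D: cost=80, card=80
step 2: join B via merge
    card(P join B) = 80*250/(80) = 250
    cost = 80 + 80*7 + 250*8 + 80 + 250 = 2970
step 3: join C via nl
    card(P join C) = 250*200/(125) = 400
    cost = 2970 + 250*200 = 52970
step 4: join A via merge
    card(P join A) = 400*40/(5) = 3200
    cost = 52970 + 400*9 + 40*6 + 400 + 40 = 57250

57250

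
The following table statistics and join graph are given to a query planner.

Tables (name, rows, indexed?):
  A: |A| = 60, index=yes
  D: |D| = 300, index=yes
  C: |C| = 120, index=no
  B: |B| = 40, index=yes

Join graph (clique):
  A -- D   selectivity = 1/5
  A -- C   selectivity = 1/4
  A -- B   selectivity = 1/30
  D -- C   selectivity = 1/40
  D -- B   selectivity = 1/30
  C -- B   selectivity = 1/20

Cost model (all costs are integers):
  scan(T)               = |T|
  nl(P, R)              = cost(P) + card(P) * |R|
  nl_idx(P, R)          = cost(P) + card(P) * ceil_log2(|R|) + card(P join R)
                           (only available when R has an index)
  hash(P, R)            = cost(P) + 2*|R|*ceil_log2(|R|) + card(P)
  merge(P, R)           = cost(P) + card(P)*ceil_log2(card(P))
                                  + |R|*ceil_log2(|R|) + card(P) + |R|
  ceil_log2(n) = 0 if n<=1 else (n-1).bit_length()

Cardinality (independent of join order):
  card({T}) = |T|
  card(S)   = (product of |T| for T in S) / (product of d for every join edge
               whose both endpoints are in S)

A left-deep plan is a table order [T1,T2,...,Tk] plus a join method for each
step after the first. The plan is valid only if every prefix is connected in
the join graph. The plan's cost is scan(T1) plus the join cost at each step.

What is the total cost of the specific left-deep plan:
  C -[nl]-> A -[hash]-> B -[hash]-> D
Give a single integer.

15120

step 1: scan C: cost=120, card=120
step 2: join A via nl
    card(P join A) = 120*60/(4) = 1800
    cost = 120 + 120*60 = 7320
step 3: join B via hash
    card(P join B) = 1800*40/(30*20) = 120
    cost = 7320 + 2*40*6 + 1800 = 9600
step 4: join D via hash
    card(P join D) = 120*300/(5*40*30) = 6
    cost = 9600 + 2*300*9 + 120 = 15120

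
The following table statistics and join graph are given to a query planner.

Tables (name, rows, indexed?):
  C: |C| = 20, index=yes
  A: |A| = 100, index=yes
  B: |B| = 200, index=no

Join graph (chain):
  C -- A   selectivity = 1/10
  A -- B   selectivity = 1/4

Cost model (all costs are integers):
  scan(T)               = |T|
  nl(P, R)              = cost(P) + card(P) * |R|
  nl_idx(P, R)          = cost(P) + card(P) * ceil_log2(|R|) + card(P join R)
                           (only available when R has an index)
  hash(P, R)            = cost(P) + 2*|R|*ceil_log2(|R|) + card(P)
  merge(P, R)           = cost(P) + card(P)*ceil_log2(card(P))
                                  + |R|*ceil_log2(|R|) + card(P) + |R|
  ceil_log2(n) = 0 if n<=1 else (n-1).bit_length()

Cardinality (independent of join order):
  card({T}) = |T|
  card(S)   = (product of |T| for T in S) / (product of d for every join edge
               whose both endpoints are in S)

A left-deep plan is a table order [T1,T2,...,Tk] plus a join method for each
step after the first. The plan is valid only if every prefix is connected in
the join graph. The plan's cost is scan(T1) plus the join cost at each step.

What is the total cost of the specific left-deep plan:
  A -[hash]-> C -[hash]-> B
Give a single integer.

3800

step 1: scan A: cost=100, card=100
step 2: join C via hash
    card(P join C) = 100*20/(10) = 200
    cost = 100 + 2*20*5 + 100 = 400
step 3: join B via hash
    card(P join B) = 200*200/(4) = 10000
    cost = 400 + 2*200*8 + 200 = 3800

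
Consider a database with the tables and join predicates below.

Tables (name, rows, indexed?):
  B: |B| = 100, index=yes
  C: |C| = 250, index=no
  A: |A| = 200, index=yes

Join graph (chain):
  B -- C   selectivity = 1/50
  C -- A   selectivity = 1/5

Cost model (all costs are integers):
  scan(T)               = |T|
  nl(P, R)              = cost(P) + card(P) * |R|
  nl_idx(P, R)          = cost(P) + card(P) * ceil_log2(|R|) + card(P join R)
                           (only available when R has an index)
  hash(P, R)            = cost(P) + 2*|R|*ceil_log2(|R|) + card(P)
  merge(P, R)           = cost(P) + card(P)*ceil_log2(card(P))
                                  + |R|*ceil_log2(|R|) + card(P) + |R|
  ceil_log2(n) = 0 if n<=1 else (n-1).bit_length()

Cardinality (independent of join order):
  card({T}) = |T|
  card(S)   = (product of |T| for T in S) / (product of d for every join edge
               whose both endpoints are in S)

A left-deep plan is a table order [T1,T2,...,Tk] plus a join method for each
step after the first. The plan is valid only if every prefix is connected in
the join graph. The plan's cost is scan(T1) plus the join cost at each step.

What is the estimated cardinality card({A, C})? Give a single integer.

Tables in S: A(200), C(250)
Edges inside S: C-A(d=5)
numerator = 200 * 250 = 50000
denominator = 5 = 5
card(S) = 50000 / 5 = 10000

10000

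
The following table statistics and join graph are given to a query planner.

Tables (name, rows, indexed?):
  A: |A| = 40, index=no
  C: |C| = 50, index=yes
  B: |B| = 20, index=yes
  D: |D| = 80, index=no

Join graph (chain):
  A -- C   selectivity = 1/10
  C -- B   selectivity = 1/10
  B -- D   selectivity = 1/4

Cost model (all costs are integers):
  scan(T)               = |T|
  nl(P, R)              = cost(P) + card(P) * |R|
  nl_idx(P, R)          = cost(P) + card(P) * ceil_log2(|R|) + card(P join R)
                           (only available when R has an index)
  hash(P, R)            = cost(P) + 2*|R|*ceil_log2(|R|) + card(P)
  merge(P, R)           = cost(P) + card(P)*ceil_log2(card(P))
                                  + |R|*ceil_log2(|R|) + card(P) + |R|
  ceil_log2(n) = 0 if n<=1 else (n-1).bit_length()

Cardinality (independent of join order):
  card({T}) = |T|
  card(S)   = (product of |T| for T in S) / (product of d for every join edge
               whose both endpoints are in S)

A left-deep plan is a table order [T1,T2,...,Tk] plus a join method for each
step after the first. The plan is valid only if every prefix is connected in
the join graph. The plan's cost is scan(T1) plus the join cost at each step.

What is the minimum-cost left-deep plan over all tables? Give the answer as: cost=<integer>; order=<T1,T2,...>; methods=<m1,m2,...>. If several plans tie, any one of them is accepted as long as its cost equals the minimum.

cost=2340; order=B,C,A,D; methods=nl_idx,hash,hash

Selinger DP (subsets sized 1..n):
  {A}: scan cost=40, card=40
  {C}: scan cost=50, card=50
  {B}: scan cost=20, card=20
  {D}: scan cost=80, card=80
  {AC}: card=200; try (C,nl_idx)→480, (A,hash)→580, (C,merge)→670, (C,hash)→680, (A,merge)→680, (C,nl)→2040 …(+1); best=480 via (C,nl_idx)
  {BC}: card=100; try (C,nl_idx)→240, (B,hash)→300, (B,nl_idx)→400, (C,merge)→490, (B,merge)→520, (C,hash)→640 …(+2); best=240 via (C,nl_idx)
  {BD}: card=400; try (B,hash)→360, (D,merge)→780, (B,merge)→840, (B,nl_idx)→880, (D,hash)→1160, (D,nl)→1620 …(+1); best=360 via (B,hash)
  {ABC}: card=400; try (A,hash)→820, (B,hash)→880, (A,merge)→1320, (B,nl_idx)→1880, (B,merge)→2400, (A,nl)→4240 …(+1); best=820 via (A,hash)
  {BCD}: card=2000; try (C,hash)→1360, (D,hash)→1460, (D,merge)→1680, (C,merge)→4710, (C,nl_idx)→4760, (D,nl)→8240 …(+1); best=1360 via (C,hash)
  {ABCD}: card=8000; try (D,hash)→2340, (A,hash)→3840, (D,merge)→5460, (A,merge)→25640, (D,nl)→32820, (A,nl)→81360; best=2340 via (D,hash)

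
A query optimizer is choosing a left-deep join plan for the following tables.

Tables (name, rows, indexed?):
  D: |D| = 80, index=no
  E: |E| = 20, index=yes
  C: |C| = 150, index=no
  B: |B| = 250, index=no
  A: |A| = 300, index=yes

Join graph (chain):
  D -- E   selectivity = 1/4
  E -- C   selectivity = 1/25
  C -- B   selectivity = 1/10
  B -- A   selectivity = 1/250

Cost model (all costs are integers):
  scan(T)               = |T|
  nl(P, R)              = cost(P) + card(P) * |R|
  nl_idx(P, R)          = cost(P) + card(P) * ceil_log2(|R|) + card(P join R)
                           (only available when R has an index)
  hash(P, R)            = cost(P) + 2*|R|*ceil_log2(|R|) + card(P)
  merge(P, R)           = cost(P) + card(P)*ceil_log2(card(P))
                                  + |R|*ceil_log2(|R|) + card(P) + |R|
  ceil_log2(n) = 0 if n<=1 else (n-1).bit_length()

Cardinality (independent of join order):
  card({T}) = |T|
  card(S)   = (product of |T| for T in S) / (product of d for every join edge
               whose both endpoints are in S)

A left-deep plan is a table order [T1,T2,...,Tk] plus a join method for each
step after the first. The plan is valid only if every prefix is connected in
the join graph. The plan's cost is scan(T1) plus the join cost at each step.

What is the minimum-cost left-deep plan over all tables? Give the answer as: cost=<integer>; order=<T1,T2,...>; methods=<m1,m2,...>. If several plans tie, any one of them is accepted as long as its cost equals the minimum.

Selinger DP (subsets sized 1..n):
  {D}: scan cost=80, card=80
  {E}: scan cost=20, card=20
  {C}: scan cost=150, card=150
  {B}: scan cost=250, card=250
  {A}: scan cost=300, card=300
  {DE}: card=400; try (E,hash)→360, (D,merge)→780, (E,merge)→840, (E,nl_idx)→880, (D,hash)→1160, (D,nl)→1620 …(+1); best=360 via (E,hash)
  {CE}: card=120; try (E,hash)→500, (E,nl_idx)→1020, (C,merge)→1490, (E,merge)→1620, (C,hash)→2440, (C,nl)→3020 …(+1); best=500 via (E,hash)
  {BC}: card=3750; try (C,hash)→2900, (B,merge)→3750, (C,merge)→3850, (B,hash)→4300, (B,nl)→37650, (C,nl)→37750; best=2900 via (C,hash)
  {AB}: card=300; try (A,nl_idx)→2800, (B,hash)→4600, (A,merge)→5500, (B,merge)→5550, (A,hash)→5900, (A,nl)→75250 …(+1); best=2800 via (A,nl_idx)
  {CDE}: card=2400; try (D,hash)→1740, (D,merge)→2100, (C,hash)→3160, (C,merge)→5710, (D,nl)→10100, (C,nl)→60360; best=1740 via (D,hash)
  {BCE}: card=3000; try (B,merge)→3710, (B,hash)→4620, (E,hash)→6850, (E,nl_idx)→24650, (B,nl)→30500, (E,merge)→51770 …(+1); best=3710 via (B,merge)
  {ABC}: card=4500; try (C,hash)→5500, (C,merge)→7150, (A,hash)→12050, (A,nl_idx)→41150, (C,nl)→47800, (A,merge)→54650 …(+1); best=5500 via (C,hash)
  {BCDE}: card=60000; try (D,hash)→7830, (B,hash)→8140, (B,merge)→35190, (D,merge)→43350, (D,nl)→243710, (B,nl)→601740; best=7830 via (D,hash)
  {ABCE}: card=3600; try (E,hash)→10200, (A,hash)→12110, (E,nl_idx)→31600, (A,nl_idx)→34310, (A,merge)→45710, (E,merge)→68620 …(+2); best=10200 via (E,hash)
  {ABCDE}: card=72000; try (D,hash)→14920, (D,merge)→57640, (A,hash)→73230, (D,nl)→298200, (A,nl_idx)→619830, (A,merge)→1030830 …(+1); best=14920 via (D,hash)

cost=14920; order=B,A,C,E,D; methods=nl_idx,hash,hash,hash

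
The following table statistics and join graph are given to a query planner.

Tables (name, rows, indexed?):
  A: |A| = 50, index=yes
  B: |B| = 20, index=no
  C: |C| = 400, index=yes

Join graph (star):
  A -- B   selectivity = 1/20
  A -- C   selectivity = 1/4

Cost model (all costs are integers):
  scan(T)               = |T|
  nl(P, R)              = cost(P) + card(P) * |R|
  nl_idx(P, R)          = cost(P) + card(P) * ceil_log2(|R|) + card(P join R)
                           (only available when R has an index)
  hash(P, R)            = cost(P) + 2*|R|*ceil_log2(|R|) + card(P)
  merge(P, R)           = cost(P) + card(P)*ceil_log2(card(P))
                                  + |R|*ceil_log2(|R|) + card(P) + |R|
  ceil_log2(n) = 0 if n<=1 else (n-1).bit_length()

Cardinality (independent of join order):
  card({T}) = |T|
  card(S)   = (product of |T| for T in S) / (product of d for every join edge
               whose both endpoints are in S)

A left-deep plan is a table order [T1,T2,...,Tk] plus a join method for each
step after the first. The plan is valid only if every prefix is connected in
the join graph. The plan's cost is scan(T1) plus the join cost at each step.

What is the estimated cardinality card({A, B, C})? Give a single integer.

Tables in S: A(50), B(20), C(400)
Edges inside S: A-B(d=20), A-C(d=4)
numerator = 50 * 20 * 400 = 400000
denominator = 20 * 4 = 80
card(S) = 400000 / 80 = 5000

5000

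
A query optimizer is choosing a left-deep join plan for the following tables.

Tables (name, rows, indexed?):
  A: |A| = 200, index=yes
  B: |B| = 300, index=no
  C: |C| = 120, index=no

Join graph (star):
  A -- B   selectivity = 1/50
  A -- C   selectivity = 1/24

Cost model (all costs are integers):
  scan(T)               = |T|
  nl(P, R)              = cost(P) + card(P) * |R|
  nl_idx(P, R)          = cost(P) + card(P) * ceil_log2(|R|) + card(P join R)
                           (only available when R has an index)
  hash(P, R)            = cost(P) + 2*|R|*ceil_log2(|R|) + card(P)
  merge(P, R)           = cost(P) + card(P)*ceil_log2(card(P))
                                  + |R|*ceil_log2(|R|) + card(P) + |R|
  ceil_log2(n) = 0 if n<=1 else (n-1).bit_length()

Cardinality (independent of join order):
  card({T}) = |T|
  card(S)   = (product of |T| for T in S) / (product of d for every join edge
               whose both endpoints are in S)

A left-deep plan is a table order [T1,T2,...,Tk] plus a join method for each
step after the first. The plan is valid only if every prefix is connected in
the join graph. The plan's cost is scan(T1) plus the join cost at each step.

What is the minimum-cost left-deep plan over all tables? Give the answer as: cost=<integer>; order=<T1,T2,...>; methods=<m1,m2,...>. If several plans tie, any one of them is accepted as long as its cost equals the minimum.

Selinger DP (subsets sized 1..n):
  {A}: scan cost=200, card=200
  {B}: scan cost=300, card=300
  {C}: scan cost=120, card=120
  {AB}: card=1200; try (A,hash)→3800, (A,nl_idx)→3900, (B,merge)→5000, (A,merge)→5100, (B,hash)→5800, (B,nl)→60200 …(+1); best=3800 via (A,hash)
  {AC}: card=1000; try (C,hash)→2080, (A,nl_idx)→2080, (A,merge)→2880, (C,merge)→2960, (A,hash)→3440, (A,nl)→24120 …(+1); best=2080 via (C,hash)
  {ABC}: card=6000; try (C,hash)→6680, (B,hash)→8480, (B,merge)→16080, (C,merge)→19160, (C,nl)→147800, (B,nl)→302080; best=6680 via (C,hash)

cost=6680; order=B,A,C; methods=hash,hash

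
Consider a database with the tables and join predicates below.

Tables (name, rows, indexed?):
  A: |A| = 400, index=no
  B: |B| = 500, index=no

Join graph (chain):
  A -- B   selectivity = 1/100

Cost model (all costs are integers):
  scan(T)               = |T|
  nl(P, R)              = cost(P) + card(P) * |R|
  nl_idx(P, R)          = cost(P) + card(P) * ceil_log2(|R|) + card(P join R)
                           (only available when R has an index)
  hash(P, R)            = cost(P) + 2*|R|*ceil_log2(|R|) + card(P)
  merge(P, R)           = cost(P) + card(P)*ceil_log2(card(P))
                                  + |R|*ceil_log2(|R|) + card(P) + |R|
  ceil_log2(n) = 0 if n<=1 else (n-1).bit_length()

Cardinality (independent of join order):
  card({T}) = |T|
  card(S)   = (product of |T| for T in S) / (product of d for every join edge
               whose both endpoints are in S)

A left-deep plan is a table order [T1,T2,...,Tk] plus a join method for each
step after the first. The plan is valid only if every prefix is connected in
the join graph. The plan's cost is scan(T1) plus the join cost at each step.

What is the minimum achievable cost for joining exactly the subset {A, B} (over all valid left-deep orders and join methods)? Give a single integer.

8200

Selinger DP over subsets of {A,B}:
  {A}: scan cost=400, card=400
  {B}: scan cost=500, card=500
  {AB}: card=2000; try (A,hash)→8200, (B,merge)→9400, (A,merge)→9500, (B,hash)→9800, (B,nl)→200400, (A,nl)→200500; best=8200 via (A,hash)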